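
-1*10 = -10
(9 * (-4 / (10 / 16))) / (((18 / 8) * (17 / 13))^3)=-4499456 / 1989765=-2.26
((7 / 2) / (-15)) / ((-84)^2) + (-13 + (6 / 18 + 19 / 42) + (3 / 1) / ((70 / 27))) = -47767 / 4320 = -11.06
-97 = -97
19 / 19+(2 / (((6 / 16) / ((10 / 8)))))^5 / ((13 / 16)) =51203159 / 3159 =16208.66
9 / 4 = 2.25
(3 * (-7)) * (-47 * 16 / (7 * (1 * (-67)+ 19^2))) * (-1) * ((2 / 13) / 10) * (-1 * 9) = 3384 / 3185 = 1.06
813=813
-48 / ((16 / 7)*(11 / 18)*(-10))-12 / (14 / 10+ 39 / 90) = -171 / 55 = -3.11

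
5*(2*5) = 50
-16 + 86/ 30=-197/ 15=-13.13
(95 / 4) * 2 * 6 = 285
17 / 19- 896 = -17007 / 19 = -895.11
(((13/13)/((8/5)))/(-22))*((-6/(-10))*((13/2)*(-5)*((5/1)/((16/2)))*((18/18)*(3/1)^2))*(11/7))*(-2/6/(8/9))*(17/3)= -149175/14336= -10.41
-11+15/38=-403/38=-10.61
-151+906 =755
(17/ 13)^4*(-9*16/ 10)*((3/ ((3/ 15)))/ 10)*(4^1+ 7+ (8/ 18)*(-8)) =-67150884/ 142805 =-470.23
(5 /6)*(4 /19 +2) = 35 /19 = 1.84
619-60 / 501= 103353 / 167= 618.88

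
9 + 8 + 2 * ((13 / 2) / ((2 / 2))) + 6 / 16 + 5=283 / 8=35.38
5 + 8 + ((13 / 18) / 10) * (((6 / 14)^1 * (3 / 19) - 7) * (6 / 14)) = 357097 / 27930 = 12.79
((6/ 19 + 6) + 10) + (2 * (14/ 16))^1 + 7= 1905/ 76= 25.07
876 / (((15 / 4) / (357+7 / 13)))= 5428864 / 65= 83520.98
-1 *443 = -443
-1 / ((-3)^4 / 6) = -2 / 27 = -0.07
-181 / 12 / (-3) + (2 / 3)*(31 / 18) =667 / 108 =6.18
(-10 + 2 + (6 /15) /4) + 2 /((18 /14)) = -571 /90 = -6.34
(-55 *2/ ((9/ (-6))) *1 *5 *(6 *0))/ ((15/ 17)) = 0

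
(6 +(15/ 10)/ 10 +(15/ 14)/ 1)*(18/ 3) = 3033/ 70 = 43.33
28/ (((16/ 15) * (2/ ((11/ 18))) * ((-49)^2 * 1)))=55/ 16464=0.00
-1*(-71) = 71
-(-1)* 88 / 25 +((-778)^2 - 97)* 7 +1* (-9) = 105907588 / 25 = 4236303.52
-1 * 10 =-10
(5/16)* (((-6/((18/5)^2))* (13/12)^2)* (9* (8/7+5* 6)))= -2302625/48384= -47.59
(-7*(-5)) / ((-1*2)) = -17.50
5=5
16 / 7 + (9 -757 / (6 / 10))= -26258 / 21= -1250.38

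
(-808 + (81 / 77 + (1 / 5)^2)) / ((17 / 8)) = -12426384 / 32725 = -379.72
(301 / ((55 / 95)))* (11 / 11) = 5719 / 11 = 519.91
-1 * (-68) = 68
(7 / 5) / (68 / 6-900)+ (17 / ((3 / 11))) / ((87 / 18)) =4984811 / 386570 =12.89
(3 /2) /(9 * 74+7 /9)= 27 /12002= 0.00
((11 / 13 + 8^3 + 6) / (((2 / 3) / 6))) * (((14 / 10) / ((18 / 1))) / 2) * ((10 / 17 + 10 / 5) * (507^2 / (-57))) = -36032997 / 17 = -2119588.06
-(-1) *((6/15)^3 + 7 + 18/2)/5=2008/625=3.21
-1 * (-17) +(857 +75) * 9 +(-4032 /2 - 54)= 6335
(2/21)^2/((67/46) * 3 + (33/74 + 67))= 0.00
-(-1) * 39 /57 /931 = 13 /17689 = 0.00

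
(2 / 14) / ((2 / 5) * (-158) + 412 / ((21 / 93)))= 5 / 61648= 0.00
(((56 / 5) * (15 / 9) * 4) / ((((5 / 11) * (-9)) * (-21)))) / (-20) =-88 / 2025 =-0.04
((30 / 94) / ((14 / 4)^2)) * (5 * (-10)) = -3000 / 2303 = -1.30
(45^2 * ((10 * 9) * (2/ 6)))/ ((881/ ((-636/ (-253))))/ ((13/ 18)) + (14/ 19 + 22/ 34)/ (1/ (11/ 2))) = 300438450/ 2437457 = 123.26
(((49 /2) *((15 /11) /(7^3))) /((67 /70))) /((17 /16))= 1200 /12529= 0.10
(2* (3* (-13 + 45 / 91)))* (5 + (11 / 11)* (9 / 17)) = -641832 / 1547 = -414.89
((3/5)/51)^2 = 0.00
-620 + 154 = -466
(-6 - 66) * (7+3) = -720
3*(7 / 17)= 21 / 17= 1.24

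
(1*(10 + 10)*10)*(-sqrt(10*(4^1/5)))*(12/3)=-1600*sqrt(2)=-2262.74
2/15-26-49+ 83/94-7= -114187/1410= -80.98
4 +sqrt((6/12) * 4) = sqrt(2) +4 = 5.41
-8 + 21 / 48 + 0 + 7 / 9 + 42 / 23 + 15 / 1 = 33257 / 3312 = 10.04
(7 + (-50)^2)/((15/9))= 7521/5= 1504.20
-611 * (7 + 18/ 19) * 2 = -184522/ 19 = -9711.68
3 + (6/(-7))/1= 15/7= 2.14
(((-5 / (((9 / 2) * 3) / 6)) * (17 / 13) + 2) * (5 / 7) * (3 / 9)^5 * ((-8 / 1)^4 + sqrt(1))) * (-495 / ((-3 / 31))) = -3702254050 / 66339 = -55808.11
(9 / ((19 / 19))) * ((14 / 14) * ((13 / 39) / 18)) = 1 / 6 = 0.17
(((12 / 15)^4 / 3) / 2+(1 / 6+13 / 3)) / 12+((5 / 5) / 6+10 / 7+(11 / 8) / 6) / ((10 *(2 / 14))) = 298399 / 180000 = 1.66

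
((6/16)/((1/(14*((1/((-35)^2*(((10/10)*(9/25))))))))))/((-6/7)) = -1/72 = -0.01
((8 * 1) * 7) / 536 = 7 / 67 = 0.10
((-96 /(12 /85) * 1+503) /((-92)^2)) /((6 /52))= -767 /4232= -0.18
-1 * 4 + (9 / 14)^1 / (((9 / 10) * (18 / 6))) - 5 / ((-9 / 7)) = 8 / 63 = 0.13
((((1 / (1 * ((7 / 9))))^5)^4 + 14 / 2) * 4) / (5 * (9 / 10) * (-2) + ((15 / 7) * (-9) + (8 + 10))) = -6358105661570106404 / 102590056668358287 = -61.98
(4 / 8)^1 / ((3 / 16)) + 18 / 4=7.17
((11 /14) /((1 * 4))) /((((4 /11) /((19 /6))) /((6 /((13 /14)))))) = 2299 /208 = 11.05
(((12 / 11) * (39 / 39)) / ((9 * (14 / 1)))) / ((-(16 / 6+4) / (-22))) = 1 / 35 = 0.03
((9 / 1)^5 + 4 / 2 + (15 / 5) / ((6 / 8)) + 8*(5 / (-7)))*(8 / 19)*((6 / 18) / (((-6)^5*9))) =-21755 / 183708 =-0.12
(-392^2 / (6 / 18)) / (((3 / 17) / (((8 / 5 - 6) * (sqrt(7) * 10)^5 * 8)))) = 1192089379863488.71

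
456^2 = 207936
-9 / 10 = -0.90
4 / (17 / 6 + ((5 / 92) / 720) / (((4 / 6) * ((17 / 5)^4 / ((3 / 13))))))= 38358188544 / 27170385427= 1.41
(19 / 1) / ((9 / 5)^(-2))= 1539 / 25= 61.56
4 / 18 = 2 / 9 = 0.22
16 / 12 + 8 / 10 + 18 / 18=47 / 15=3.13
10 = 10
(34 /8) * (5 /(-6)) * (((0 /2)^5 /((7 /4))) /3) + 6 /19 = 6 /19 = 0.32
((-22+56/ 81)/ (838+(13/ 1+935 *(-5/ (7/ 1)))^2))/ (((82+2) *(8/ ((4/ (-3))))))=6041/ 61393808088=0.00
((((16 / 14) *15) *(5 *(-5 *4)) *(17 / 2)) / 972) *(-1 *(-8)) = -68000 / 567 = -119.93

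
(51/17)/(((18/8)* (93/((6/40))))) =1/465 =0.00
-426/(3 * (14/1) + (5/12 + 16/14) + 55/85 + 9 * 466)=-608328/6052159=-0.10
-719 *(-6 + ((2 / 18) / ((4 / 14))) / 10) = 4286.04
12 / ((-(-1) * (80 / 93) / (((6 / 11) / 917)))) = 837 / 100870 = 0.01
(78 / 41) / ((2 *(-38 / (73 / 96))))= -949 / 49856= -0.02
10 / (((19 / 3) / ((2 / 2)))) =30 / 19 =1.58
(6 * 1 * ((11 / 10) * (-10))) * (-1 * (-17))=-1122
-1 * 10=-10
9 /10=0.90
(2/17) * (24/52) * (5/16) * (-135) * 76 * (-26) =76950/17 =4526.47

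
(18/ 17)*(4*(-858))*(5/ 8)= -2271.18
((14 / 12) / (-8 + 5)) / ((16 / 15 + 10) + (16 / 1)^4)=-5 / 842748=-0.00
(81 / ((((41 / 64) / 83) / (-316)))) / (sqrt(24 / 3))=-33991488 * sqrt(2) / 41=-1172468.86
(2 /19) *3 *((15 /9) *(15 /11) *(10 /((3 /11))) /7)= 500 /133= 3.76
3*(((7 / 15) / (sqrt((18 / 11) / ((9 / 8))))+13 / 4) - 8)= -57 / 4+7*sqrt(11) / 20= -13.09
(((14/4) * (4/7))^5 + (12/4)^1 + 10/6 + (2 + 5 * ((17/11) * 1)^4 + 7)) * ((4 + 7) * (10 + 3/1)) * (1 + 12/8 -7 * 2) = -487165484/3993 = -122004.88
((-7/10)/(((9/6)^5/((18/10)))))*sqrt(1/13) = -112*sqrt(13)/8775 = -0.05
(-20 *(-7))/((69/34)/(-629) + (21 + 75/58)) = 6.28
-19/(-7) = 19/7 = 2.71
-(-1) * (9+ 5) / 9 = 14 / 9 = 1.56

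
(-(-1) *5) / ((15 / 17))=17 / 3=5.67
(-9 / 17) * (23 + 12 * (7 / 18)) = -249 / 17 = -14.65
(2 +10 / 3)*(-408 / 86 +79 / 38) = -34840 / 2451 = -14.21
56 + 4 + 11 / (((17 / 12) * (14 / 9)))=7734 / 119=64.99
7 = 7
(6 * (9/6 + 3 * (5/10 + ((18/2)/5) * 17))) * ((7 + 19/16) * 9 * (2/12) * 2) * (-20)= -279423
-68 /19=-3.58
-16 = -16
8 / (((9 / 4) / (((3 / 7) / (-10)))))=-16 / 105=-0.15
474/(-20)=-237/10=-23.70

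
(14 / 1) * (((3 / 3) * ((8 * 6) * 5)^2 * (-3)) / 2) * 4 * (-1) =4838400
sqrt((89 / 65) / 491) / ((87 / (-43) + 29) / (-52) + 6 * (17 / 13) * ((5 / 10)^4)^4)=-1409024 * sqrt(2840435) / 23323793785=-0.10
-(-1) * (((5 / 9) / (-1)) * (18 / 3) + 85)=245 / 3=81.67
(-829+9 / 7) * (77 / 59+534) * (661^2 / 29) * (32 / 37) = -2558496154039744 / 443149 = -5773444493.93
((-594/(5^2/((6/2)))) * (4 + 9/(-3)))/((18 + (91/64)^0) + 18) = -1782/925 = -1.93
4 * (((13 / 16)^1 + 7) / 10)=25 / 8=3.12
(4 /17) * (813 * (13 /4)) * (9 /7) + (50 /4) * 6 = 104046 /119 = 874.34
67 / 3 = 22.33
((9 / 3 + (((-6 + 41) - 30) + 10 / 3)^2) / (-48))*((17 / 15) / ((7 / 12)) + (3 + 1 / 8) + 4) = -413857 / 30240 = -13.69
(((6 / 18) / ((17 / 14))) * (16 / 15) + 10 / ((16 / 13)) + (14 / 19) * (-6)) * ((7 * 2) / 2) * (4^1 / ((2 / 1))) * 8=6506402 / 14535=447.64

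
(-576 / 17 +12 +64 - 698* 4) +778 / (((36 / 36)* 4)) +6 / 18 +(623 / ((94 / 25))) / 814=-9969814345 / 3902316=-2554.85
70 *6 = 420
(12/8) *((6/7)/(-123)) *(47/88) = -141/25256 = -0.01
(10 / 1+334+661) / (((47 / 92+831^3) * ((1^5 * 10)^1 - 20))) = -9246 / 52794769619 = -0.00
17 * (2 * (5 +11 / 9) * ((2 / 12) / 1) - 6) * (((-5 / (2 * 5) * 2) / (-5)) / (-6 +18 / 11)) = 9911 / 3240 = 3.06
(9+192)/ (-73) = -201/ 73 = -2.75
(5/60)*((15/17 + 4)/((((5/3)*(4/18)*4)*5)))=747/13600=0.05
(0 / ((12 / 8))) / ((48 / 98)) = 0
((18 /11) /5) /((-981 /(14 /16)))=-7 /23980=-0.00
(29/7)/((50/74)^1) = 1073/175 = 6.13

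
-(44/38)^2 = -484/361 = -1.34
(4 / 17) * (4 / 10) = 8 / 85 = 0.09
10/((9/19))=190/9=21.11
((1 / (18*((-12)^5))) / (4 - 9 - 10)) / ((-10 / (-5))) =1 / 134369280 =0.00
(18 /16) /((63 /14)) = 1 /4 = 0.25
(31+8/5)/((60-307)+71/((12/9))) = -652/3875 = -0.17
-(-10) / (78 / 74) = 370 / 39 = 9.49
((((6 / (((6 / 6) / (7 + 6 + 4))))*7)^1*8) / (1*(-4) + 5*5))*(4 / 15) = 1088 / 15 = 72.53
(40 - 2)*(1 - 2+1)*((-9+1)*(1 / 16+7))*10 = 0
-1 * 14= -14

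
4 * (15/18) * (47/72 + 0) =235/108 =2.18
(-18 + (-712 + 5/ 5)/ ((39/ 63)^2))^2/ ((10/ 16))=801849021192/ 142805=5614992.62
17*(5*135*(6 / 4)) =34425 / 2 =17212.50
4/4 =1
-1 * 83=-83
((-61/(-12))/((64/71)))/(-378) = -4331/290304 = -0.01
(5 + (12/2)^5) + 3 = 7784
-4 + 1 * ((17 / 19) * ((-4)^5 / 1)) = -17484 / 19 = -920.21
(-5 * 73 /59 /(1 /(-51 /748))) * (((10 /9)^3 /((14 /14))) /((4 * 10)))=0.01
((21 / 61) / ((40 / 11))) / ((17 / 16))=462 / 5185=0.09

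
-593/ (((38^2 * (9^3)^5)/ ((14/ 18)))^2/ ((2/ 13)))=-29057/ 46538035351011414029361937321075676904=-0.00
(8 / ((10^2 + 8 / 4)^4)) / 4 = 1 / 54121608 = 0.00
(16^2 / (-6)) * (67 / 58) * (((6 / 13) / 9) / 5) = -8576 / 16965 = -0.51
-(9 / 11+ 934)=-934.82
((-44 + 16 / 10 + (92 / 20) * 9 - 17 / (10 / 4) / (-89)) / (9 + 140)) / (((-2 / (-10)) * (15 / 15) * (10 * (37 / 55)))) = -4521 / 981314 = -0.00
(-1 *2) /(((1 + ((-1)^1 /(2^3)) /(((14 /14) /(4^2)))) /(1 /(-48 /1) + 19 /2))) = 455 /24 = 18.96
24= 24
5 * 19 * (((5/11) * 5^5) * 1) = 1484375/11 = 134943.18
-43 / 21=-2.05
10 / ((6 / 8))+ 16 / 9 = 136 / 9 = 15.11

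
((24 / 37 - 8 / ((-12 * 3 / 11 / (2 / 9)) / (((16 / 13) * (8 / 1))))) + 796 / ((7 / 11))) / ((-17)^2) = 4.35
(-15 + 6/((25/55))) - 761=-3814/5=-762.80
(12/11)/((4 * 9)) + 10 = 331/33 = 10.03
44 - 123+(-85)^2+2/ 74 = 264403/ 37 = 7146.03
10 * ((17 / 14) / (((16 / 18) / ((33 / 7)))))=25245 / 392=64.40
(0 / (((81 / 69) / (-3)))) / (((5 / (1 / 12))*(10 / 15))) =0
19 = 19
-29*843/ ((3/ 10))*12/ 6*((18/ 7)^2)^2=-17108988480/ 2401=-7125776.13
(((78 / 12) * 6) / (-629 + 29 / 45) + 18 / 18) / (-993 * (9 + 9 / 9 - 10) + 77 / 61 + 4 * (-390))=-1617781 / 2688566908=-0.00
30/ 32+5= 95/ 16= 5.94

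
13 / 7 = 1.86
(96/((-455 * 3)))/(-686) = 16/156065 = 0.00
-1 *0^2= 0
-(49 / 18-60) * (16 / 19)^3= 2111488 / 61731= 34.20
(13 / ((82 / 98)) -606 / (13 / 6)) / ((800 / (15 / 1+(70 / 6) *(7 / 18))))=-5941549 / 921024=-6.45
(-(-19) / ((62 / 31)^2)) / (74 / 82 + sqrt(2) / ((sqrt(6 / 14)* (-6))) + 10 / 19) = 34589937* sqrt(42) / 250582556 + 63540693 / 17898754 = 4.44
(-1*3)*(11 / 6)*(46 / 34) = -253 / 34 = -7.44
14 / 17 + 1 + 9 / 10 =463 / 170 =2.72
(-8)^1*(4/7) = -32/7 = -4.57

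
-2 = -2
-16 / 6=-2.67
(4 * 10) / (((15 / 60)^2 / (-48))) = -30720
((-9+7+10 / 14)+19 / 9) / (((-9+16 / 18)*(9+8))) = -52 / 8687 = -0.01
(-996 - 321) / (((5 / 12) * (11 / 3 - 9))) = 11853 / 20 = 592.65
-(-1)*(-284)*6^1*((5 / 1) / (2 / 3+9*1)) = -25560 / 29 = -881.38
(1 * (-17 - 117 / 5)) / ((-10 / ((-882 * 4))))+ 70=-354578 / 25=-14183.12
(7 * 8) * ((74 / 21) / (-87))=-592 / 261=-2.27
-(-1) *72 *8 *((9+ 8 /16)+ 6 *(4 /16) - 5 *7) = -13824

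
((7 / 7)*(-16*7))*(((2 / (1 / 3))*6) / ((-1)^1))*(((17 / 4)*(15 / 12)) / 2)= 10710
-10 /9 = -1.11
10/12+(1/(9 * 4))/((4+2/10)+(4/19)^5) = 0.84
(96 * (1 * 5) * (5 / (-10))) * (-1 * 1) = 240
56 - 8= 48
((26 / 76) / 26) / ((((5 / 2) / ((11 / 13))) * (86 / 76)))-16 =-44709 / 2795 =-16.00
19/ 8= 2.38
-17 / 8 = -2.12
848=848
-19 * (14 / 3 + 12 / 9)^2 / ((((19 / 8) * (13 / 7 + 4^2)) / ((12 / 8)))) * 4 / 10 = -6048 / 625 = -9.68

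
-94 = -94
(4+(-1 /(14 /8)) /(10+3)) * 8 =2880 /91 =31.65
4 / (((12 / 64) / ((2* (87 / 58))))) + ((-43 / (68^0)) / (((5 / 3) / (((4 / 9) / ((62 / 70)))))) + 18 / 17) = 82390 / 1581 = 52.11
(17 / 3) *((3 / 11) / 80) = 17 / 880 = 0.02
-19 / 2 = -9.50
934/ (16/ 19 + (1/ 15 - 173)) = -133095/ 24523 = -5.43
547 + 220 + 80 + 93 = 940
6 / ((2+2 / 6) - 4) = -18 / 5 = -3.60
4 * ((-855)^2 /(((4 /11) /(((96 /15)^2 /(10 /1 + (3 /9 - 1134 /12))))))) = -1976223744 /505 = -3913314.34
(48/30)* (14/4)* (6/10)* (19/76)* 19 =399/25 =15.96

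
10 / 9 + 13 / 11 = 2.29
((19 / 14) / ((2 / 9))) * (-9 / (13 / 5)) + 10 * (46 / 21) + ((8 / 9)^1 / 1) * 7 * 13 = 81.65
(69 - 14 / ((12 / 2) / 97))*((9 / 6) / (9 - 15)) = 118 / 3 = 39.33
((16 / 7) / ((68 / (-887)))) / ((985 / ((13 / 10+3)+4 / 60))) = -232394 / 1758225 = -0.13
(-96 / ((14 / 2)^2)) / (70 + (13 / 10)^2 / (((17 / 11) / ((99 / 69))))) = -3753600 / 137119003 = -0.03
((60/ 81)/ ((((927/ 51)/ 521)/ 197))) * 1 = 34896580/ 8343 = 4182.74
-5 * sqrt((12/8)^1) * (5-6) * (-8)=-20 * sqrt(6)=-48.99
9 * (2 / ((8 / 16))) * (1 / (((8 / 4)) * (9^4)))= 2 / 729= 0.00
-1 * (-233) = 233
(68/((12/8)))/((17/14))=112/3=37.33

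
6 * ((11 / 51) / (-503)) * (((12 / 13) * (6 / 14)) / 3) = -0.00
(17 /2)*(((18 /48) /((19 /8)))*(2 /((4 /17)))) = 867 /76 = 11.41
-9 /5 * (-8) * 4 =57.60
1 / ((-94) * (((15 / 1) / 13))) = -13 / 1410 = -0.01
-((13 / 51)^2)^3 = -4826809 / 17596287801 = -0.00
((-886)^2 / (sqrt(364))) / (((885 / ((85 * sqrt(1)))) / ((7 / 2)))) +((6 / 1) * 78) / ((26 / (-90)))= -1620 +3336233 * sqrt(91) / 2301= 12211.22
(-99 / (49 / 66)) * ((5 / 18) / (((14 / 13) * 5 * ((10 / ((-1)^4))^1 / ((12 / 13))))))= -1089 / 1715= -0.63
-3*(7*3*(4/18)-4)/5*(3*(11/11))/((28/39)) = -117/70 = -1.67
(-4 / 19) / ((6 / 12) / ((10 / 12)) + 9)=-5 / 228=-0.02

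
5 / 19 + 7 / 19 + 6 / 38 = 15 / 19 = 0.79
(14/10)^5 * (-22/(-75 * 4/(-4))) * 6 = -739508/78125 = -9.47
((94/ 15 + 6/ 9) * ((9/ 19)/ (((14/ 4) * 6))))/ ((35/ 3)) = 312/ 23275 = 0.01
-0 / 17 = 0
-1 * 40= -40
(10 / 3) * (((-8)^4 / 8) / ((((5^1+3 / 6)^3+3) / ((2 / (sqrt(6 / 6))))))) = 16384 / 813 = 20.15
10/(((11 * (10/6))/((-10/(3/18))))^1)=-360/11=-32.73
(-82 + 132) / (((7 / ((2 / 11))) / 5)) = 500 / 77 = 6.49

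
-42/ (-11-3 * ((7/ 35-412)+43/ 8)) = -1680/ 48331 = -0.03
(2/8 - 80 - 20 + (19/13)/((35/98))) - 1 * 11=-27731/260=-106.66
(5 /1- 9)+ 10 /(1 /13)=126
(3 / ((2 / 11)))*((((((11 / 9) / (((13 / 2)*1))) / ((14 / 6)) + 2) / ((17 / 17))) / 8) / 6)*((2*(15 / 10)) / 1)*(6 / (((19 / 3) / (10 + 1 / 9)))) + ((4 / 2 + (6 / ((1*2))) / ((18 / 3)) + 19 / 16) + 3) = 8281 / 304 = 27.24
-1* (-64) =64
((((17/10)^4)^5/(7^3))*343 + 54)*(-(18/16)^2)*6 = -988920431815360122943589043/3200000000000000000000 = -309037.63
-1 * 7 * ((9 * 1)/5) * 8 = -504/5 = -100.80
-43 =-43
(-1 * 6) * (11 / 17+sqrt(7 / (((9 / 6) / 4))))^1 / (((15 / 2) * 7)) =-8 * sqrt(42) / 105 - 44 / 595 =-0.57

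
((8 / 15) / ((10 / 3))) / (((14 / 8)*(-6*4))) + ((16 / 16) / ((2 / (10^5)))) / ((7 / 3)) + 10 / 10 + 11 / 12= 15001339 / 700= 21430.48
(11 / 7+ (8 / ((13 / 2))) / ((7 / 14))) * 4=1468 / 91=16.13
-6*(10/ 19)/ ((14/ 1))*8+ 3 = 159/ 133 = 1.20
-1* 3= -3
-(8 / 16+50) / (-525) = 101 / 1050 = 0.10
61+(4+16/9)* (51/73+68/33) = 1668185/21681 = 76.94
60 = 60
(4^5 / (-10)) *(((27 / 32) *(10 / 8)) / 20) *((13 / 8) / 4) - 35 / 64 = -877 / 320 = -2.74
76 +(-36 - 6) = 34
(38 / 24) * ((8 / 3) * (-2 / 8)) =-19 / 18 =-1.06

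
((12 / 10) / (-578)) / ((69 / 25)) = -5 / 6647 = -0.00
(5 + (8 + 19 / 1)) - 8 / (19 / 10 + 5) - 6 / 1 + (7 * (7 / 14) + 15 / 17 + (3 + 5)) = 87325 / 2346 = 37.22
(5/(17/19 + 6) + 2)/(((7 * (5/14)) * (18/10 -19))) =-357/5633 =-0.06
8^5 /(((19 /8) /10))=2621440 /19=137970.53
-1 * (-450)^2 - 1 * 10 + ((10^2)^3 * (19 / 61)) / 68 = -197929.48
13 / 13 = 1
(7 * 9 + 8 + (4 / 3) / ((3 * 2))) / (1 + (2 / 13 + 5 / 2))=16666 / 855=19.49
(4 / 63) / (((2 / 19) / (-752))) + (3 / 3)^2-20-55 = -527.59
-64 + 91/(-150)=-9691/150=-64.61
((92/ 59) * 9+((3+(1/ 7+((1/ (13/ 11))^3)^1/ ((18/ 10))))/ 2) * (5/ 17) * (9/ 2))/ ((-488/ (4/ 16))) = -0.01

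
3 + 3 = 6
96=96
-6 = -6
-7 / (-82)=7 / 82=0.09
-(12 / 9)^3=-64 / 27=-2.37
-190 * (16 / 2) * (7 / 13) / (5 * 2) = -1064 / 13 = -81.85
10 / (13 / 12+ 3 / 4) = 60 / 11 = 5.45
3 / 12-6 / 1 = -23 / 4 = -5.75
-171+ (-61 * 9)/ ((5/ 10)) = -1269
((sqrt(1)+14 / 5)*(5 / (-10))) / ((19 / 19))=-19 / 10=-1.90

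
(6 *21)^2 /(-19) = -15876 /19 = -835.58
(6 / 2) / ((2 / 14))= 21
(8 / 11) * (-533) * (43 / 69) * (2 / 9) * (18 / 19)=-733408 / 14421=-50.86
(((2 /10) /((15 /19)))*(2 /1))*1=0.51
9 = 9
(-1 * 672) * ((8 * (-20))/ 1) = 107520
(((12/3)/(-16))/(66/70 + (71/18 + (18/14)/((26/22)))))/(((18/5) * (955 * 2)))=-0.00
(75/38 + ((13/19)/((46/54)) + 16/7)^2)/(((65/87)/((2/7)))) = 1442223273/327511835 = 4.40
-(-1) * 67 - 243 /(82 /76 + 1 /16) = -50623 /347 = -145.89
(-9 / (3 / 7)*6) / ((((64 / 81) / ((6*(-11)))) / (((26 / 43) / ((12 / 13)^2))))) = 7468.76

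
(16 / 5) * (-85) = -272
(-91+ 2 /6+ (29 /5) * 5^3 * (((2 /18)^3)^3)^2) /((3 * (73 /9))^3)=-0.01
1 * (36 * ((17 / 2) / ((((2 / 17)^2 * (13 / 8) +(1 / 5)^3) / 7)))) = 154759500 / 2203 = 70249.43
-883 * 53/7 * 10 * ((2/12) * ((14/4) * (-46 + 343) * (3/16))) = -69496515/32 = -2171766.09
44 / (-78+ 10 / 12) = -264 / 463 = -0.57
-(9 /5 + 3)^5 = -7962624 /3125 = -2548.04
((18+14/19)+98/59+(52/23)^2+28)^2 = 1006891265402500/351659674081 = 2863.25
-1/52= -0.02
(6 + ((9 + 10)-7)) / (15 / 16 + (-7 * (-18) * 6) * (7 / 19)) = 1824 / 28319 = 0.06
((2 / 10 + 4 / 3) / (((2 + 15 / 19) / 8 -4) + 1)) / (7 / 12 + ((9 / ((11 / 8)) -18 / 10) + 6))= -153824 / 3013231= -0.05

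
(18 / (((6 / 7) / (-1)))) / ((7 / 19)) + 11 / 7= -388 / 7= -55.43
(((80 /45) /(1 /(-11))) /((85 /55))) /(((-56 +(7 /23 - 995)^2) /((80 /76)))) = -0.00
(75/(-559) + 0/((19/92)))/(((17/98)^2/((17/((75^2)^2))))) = -9604/4009078125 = -0.00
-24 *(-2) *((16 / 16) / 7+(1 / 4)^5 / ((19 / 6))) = 29247 / 4256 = 6.87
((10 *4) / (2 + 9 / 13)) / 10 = 52 / 35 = 1.49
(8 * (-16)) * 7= -896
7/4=1.75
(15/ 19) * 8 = 120/ 19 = 6.32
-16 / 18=-8 / 9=-0.89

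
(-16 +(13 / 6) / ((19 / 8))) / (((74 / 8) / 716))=-2463040 / 2109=-1167.87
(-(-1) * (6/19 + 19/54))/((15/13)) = 1781/3078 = 0.58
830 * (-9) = -7470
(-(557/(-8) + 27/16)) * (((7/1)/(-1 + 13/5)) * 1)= 38045/128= 297.23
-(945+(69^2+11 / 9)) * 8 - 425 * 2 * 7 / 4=-848615 / 18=-47145.28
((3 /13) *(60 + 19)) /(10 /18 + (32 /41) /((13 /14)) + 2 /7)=612171 /56473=10.84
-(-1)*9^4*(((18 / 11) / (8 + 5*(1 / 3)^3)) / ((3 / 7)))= 7440174 / 2431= 3060.54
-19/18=-1.06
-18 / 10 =-9 / 5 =-1.80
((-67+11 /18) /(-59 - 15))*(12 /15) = 239 /333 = 0.72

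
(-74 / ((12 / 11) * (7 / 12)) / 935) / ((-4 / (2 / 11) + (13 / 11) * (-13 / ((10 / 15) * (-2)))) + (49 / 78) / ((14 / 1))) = 0.01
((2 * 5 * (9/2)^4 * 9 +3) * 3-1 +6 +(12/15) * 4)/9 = 4429363/360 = 12303.79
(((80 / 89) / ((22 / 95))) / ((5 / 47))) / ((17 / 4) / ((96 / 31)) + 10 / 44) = 13716480 / 601373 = 22.81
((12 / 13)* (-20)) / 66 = -40 / 143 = -0.28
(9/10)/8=9/80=0.11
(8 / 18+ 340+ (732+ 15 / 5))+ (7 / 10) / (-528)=17035019 / 15840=1075.44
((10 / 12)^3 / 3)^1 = 125 / 648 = 0.19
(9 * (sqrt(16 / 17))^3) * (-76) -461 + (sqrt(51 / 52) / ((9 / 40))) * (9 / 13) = -43776 * sqrt(17) / 289 -461 + 20 * sqrt(663) / 169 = -1082.50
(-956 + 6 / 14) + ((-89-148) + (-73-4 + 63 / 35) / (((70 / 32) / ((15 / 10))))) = -217724 / 175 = -1244.14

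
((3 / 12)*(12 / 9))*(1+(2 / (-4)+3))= 7 / 6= 1.17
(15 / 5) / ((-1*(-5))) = 3 / 5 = 0.60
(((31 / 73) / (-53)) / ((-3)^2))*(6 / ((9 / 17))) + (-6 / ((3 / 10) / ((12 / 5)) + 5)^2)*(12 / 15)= -0.19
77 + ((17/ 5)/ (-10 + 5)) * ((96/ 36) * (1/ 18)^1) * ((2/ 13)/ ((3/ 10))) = 405133/ 5265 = 76.95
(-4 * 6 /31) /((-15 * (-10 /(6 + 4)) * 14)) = -4 /1085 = -0.00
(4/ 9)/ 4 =0.11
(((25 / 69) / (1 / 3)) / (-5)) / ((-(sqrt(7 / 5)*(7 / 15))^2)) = 5625 / 7889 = 0.71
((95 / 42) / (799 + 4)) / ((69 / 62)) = 0.00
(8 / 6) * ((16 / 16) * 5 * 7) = 140 / 3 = 46.67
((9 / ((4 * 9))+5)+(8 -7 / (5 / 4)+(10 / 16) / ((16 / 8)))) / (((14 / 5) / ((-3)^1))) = -273 / 32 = -8.53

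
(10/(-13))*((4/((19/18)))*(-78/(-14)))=-2160/133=-16.24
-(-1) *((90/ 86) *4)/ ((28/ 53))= 2385/ 301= 7.92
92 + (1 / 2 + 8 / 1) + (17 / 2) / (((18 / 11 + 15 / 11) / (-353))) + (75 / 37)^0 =-2696 / 3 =-898.67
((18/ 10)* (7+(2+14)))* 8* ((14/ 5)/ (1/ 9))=208656/ 25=8346.24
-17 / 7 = -2.43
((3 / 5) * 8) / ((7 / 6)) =144 / 35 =4.11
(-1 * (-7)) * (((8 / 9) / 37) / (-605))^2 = 448 / 40588146225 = 0.00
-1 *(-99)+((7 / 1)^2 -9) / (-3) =257 / 3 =85.67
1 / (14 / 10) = 5 / 7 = 0.71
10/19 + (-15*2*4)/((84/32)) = -6010/133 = -45.19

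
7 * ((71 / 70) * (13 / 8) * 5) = 923 / 16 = 57.69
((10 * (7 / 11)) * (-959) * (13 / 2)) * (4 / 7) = -249340 / 11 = -22667.27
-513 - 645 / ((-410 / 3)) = -41679 / 82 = -508.28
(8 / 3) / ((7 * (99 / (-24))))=-64 / 693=-0.09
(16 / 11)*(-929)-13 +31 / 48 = -719995 / 528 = -1363.63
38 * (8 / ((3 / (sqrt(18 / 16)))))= 76 * sqrt(2)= 107.48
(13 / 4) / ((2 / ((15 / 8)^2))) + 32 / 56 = 22523 / 3584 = 6.28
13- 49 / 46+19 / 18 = 2689 / 207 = 12.99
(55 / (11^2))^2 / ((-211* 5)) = -5 / 25531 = -0.00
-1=-1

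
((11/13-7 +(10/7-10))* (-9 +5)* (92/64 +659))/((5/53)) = 37523417/91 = 412345.24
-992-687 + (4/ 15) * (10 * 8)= -4973/ 3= -1657.67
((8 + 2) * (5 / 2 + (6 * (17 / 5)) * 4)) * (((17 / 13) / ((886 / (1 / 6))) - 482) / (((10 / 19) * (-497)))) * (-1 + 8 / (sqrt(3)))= -76037301883 / 49066680 + 76037301883 * sqrt(3) / 18400005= 5607.96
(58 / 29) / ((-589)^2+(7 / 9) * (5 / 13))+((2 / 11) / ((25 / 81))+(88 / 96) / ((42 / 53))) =613854135751 / 351609073200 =1.75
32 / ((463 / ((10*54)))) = 17280 / 463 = 37.32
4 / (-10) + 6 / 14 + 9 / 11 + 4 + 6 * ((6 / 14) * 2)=3846 / 385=9.99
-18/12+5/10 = -1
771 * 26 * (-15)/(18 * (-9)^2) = -16705/81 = -206.23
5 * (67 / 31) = 335 / 31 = 10.81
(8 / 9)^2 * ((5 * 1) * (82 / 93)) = 26240 / 7533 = 3.48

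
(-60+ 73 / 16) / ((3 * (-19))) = 887 / 912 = 0.97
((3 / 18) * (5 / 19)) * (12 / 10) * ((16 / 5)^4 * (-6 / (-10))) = 196608 / 59375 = 3.31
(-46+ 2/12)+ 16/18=-809/18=-44.94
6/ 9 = 2/ 3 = 0.67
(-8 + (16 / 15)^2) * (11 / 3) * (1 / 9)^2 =-16984 / 54675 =-0.31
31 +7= 38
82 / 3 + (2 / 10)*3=419 / 15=27.93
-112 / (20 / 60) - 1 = -337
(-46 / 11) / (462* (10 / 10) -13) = -0.01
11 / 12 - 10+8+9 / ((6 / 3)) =41 / 12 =3.42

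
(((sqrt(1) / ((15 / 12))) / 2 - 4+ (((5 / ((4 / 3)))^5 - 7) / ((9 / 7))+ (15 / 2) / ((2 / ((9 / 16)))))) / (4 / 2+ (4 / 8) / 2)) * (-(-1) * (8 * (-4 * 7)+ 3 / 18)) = -35265242051 / 622080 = -56689.24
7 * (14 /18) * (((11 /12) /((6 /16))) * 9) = 1078 /9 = 119.78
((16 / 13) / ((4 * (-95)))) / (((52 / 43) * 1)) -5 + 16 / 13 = -60558 / 16055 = -3.77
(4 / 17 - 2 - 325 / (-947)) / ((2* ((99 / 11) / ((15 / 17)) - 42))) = 114425 / 5119482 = 0.02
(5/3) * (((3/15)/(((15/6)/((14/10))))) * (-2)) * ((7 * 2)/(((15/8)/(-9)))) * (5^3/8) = 392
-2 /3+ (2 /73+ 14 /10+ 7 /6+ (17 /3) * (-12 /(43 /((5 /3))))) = -66697 /94170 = -0.71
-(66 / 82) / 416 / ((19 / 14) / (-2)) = 231 / 81016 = 0.00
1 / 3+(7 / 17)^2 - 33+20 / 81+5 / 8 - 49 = -15098843 / 187272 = -80.63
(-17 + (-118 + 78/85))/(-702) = 0.19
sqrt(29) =5.39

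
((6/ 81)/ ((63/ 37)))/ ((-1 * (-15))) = 74/ 25515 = 0.00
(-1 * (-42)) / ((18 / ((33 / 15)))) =77 / 15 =5.13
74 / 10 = 37 / 5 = 7.40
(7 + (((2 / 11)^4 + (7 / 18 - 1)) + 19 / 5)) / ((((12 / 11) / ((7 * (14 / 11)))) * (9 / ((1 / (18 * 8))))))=657934613 / 10246357440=0.06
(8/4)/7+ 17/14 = 3/2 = 1.50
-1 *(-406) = 406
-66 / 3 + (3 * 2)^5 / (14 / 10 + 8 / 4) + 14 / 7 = 38540 / 17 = 2267.06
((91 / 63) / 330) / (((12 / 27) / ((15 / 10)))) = 13 / 880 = 0.01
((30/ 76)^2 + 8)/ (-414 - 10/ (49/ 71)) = -577073/ 30318224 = -0.02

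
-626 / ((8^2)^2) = -313 / 2048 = -0.15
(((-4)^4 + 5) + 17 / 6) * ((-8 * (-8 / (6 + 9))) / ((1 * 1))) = 50656 / 45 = 1125.69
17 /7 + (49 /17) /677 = 195996 /80563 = 2.43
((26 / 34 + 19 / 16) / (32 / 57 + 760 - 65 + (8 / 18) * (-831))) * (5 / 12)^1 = 10089 / 4046272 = 0.00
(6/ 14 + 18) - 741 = -5058/ 7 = -722.57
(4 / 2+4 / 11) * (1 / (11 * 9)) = 26 / 1089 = 0.02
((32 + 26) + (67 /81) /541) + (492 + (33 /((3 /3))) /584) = 14076790421 /25591464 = 550.06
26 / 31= 0.84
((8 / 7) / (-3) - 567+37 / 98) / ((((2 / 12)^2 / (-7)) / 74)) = 74014356 / 7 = 10573479.43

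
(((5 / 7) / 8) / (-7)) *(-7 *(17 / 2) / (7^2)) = 85 / 5488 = 0.02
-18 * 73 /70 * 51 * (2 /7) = -67014 /245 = -273.53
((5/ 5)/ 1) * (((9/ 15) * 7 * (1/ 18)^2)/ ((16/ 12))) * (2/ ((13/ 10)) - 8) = -49/ 780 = -0.06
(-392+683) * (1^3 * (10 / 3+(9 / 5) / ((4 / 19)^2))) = 1023059 / 80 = 12788.24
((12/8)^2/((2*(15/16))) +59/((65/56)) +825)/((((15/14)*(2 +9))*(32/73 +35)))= 58261154/27745575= 2.10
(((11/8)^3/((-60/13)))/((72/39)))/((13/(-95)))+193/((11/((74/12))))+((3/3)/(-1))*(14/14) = 177491527/1622016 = 109.43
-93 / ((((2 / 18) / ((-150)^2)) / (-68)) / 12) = 15367320000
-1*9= -9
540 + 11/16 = 8651/16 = 540.69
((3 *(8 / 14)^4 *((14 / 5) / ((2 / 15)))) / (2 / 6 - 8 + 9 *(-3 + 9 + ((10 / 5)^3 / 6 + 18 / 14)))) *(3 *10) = 51840 / 17983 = 2.88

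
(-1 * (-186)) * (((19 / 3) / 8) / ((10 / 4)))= 589 / 10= 58.90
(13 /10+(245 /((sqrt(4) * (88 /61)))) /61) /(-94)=-2369 /82720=-0.03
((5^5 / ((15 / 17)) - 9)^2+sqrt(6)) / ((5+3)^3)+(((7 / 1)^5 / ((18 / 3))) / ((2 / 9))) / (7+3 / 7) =sqrt(6) / 512+390444397 / 14976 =26071.35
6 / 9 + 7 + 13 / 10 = 269 / 30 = 8.97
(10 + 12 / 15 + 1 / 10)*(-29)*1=-3161 / 10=-316.10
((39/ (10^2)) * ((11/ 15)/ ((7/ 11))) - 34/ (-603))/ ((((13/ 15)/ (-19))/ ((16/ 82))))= -40565722/ 18748275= -2.16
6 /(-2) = -3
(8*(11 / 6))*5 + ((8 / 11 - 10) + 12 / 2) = 2312 / 33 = 70.06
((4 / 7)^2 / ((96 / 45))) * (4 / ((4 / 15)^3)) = 50625 / 1568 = 32.29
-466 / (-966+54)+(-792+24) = -349975 / 456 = -767.49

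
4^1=4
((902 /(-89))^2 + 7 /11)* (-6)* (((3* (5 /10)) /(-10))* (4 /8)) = 81045819 /1742620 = 46.51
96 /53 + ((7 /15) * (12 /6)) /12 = 1.89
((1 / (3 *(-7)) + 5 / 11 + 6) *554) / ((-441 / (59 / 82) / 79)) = -1910823560 / 4176711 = -457.49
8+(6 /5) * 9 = 94 /5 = 18.80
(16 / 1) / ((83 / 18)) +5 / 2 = 991 / 166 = 5.97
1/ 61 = 0.02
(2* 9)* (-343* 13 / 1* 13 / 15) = -347802 / 5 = -69560.40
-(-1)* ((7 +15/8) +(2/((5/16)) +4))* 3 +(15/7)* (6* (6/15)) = 17631/280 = 62.97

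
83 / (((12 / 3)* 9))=83 / 36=2.31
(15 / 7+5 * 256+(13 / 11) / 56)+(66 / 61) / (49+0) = 337255959 / 263032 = 1282.19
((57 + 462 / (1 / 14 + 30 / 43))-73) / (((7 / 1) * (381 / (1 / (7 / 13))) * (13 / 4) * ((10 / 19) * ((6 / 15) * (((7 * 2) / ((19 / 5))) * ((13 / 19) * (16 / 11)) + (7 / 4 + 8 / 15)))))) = 408505029680 / 4084536376123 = 0.10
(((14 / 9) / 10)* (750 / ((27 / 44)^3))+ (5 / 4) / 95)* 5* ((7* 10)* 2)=396541853575 / 1121931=353445.85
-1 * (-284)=284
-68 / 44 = -1.55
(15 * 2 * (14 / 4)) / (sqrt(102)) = 35 * sqrt(102) / 34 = 10.40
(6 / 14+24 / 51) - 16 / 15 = -299 / 1785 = -0.17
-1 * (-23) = 23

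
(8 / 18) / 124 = 1 / 279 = 0.00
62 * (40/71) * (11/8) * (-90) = -306900/71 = -4322.54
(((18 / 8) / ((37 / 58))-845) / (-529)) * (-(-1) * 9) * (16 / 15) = 1494456 / 97865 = 15.27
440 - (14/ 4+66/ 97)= 84549/ 194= 435.82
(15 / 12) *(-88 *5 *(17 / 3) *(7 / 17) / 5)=-770 / 3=-256.67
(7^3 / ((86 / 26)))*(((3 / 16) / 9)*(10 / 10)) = 4459 / 2064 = 2.16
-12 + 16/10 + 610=2998/5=599.60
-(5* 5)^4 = -390625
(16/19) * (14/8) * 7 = 196/19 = 10.32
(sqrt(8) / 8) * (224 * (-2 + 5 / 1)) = 168 * sqrt(2) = 237.59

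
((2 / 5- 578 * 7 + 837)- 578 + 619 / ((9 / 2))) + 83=-160472 / 45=-3566.04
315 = 315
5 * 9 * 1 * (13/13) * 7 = 315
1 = 1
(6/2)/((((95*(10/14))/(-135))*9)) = -63/95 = -0.66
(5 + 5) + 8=18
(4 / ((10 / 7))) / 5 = 0.56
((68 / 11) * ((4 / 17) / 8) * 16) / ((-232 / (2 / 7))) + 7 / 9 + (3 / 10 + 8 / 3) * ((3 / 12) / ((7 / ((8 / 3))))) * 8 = 101641 / 33495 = 3.03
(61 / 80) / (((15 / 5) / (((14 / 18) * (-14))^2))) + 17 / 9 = 32.02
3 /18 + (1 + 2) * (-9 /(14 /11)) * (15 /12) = -4427 /168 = -26.35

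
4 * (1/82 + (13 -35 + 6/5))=-17046/205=-83.15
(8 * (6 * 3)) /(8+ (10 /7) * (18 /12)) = 1008 /71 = 14.20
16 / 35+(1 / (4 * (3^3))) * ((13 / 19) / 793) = 2002787 / 4381020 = 0.46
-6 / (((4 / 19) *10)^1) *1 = -57 / 20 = -2.85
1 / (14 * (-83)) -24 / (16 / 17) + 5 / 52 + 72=1407737 / 30212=46.60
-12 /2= -6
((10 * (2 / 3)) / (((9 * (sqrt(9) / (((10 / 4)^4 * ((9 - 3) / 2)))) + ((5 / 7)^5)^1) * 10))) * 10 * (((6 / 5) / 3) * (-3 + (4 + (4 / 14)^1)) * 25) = 900375000 / 4373333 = 205.88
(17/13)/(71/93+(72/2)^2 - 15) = 93/91156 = 0.00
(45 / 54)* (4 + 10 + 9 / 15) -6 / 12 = 35 / 3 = 11.67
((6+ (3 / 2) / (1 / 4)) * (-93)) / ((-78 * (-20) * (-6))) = 31 / 260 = 0.12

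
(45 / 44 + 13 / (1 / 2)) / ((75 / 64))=19024 / 825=23.06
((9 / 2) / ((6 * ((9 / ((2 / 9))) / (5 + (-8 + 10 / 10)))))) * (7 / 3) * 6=-14 / 27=-0.52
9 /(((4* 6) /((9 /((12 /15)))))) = 135 /32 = 4.22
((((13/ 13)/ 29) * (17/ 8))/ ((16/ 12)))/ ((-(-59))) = 51/ 54752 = 0.00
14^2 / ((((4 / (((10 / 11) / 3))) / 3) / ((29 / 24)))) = 53.83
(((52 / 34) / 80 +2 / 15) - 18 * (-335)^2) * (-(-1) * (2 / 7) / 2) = -4120901689 / 14280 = -288578.55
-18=-18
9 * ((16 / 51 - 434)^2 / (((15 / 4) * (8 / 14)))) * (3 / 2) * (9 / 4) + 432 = 2666519.65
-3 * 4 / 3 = -4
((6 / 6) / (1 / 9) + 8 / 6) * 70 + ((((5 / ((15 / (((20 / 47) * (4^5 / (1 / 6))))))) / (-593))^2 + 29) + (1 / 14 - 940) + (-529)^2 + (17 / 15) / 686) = 372556971740592472 / 1332199379315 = 279655.57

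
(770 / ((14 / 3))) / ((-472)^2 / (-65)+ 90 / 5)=-0.05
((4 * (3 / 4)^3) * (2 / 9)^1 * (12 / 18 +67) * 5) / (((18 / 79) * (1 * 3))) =80185 / 432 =185.61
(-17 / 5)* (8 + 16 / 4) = -204 / 5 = -40.80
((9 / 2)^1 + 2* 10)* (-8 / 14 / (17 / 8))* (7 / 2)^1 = -392 / 17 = -23.06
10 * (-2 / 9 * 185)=-3700 / 9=-411.11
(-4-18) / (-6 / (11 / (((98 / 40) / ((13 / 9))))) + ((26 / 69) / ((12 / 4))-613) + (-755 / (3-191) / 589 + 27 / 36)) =180277786260 / 5023545015403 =0.04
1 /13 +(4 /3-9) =-7.59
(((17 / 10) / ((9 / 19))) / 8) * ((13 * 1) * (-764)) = -802009 / 180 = -4455.61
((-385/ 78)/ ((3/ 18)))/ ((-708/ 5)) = 1925/ 9204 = 0.21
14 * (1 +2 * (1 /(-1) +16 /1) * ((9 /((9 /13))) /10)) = 560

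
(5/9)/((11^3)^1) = 0.00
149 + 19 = 168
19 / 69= 0.28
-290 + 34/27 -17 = -8255/27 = -305.74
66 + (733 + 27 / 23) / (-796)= 595721 / 9154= 65.08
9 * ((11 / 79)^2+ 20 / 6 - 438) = -24413703 / 6241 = -3911.83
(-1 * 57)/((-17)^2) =-57/289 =-0.20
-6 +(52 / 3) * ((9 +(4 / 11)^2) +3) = 74158 / 363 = 204.29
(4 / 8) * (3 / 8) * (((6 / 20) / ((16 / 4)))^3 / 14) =81 / 14336000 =0.00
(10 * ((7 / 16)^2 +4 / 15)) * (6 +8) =12313 / 192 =64.13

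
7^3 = 343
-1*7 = -7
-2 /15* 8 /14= -8 /105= -0.08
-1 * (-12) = 12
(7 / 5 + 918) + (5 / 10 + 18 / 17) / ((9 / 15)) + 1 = 923.00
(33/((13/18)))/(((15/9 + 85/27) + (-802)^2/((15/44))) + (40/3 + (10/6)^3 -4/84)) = 93555/3863129764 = 0.00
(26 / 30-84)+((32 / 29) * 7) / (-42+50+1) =-82.28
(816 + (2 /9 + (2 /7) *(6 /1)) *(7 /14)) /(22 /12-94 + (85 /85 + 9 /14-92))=-4.48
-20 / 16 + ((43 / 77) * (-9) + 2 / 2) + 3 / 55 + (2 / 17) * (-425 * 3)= -21731 / 140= -155.22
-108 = -108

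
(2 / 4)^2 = 1 / 4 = 0.25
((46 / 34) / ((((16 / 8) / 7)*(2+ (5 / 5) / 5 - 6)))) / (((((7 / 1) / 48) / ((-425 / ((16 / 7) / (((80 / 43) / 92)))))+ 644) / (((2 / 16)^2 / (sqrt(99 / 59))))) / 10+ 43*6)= 40686146484375 / 3598409379656567996 - 8261821159375*sqrt(649) / 899602344914141999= -0.00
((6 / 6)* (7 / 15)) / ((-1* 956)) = -7 / 14340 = -0.00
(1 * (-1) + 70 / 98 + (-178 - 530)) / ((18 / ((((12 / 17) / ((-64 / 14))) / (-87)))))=-2479 / 35496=-0.07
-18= -18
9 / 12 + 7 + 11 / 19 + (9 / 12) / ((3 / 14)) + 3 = 1127 / 76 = 14.83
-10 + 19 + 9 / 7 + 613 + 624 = 8731 / 7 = 1247.29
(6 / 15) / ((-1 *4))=-1 / 10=-0.10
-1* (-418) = 418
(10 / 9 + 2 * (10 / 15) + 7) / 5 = 17 / 9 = 1.89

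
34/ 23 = 1.48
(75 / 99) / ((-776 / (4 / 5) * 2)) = -5 / 12804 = -0.00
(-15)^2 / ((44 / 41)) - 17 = 8477 / 44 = 192.66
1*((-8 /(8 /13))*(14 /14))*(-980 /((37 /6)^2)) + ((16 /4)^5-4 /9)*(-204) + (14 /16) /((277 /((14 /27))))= -8537902520567 /40955004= -208470.31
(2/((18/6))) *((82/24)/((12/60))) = 205/18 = 11.39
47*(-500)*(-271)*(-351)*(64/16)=-8941374000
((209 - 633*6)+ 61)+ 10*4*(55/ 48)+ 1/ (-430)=-2245999/ 645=-3482.17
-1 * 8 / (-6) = 4 / 3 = 1.33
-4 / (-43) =4 / 43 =0.09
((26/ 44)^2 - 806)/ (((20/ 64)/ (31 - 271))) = 618739.83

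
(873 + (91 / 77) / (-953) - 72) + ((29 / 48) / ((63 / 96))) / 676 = 178803253787 / 223225002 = 801.00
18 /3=6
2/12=1/6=0.17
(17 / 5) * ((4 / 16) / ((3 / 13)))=221 / 60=3.68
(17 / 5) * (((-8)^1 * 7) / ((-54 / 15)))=476 / 9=52.89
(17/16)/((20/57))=969/320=3.03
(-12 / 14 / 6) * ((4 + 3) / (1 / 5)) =-5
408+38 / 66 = 13483 / 33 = 408.58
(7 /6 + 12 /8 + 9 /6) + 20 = 145 /6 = 24.17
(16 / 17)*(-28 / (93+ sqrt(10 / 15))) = -124992 / 441065+ 448*sqrt(6) / 441065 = -0.28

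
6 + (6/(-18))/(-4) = 73/12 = 6.08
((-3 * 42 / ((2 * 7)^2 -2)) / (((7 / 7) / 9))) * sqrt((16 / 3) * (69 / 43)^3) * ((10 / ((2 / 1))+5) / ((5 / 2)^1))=-625968 * sqrt(989) / 179353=-109.76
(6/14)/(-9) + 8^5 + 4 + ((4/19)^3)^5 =10447818614357187360731393/318803667627370764279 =32771.95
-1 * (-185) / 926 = 185 / 926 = 0.20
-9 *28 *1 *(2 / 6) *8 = -672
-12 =-12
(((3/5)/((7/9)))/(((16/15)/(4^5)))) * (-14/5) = -2073.60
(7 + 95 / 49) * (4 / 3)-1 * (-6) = 878 / 49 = 17.92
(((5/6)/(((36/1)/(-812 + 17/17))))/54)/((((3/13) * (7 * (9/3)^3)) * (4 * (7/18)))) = -52715/10287648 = -0.01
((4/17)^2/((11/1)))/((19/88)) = 128/5491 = 0.02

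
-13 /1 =-13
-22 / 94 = -11 / 47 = -0.23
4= 4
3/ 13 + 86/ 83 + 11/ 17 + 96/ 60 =322284/ 91715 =3.51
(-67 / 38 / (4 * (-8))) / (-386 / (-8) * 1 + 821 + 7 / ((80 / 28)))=335 / 5299936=0.00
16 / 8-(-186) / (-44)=-49 / 22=-2.23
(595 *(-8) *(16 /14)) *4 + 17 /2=-43503 /2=-21751.50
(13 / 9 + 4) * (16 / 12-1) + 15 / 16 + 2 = 2053 / 432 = 4.75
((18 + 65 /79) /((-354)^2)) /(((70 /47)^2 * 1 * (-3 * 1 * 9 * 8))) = -3284783 /10478121897600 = -0.00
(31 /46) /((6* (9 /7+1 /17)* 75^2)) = 3689 /248400000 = 0.00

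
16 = 16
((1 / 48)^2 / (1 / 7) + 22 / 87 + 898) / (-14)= -8573981 / 133632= -64.16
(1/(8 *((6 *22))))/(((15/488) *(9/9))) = 61/1980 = 0.03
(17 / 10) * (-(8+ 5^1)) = -221 / 10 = -22.10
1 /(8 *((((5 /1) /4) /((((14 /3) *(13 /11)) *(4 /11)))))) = 364 /1815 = 0.20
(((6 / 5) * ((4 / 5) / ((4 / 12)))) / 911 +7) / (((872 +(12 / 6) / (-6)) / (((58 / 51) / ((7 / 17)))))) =9250826 / 416896375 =0.02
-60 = -60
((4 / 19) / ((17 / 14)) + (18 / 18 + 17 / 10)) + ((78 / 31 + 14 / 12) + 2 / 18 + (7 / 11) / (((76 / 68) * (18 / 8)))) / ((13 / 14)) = 71686339 / 9912870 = 7.23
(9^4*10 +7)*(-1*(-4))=262468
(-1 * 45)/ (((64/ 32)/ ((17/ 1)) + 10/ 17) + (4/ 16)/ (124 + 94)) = -63.65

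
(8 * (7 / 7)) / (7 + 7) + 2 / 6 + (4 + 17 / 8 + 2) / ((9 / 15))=809 / 56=14.45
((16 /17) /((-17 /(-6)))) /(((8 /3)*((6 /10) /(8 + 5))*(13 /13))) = 780 /289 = 2.70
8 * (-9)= -72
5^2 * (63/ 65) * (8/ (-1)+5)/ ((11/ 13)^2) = -12285/ 121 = -101.53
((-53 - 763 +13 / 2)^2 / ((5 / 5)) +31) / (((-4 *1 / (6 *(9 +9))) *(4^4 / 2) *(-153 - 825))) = 23591565 / 166912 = 141.34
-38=-38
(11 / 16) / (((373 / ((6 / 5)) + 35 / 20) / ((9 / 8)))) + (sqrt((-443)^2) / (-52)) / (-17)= 1214471 / 2411552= 0.50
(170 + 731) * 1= 901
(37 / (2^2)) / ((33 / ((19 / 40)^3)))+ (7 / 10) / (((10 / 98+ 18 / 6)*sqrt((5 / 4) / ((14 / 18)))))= 253783 / 8448000+ 343*sqrt(35) / 11400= 0.21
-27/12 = -9/4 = -2.25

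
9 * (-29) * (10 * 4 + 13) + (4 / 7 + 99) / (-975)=-94410922 / 6825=-13833.10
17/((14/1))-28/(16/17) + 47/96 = -18847/672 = -28.05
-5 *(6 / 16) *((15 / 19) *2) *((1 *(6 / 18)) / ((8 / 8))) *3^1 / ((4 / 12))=-675 / 76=-8.88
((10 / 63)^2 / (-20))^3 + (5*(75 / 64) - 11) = -20570232234761 / 4001504141376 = -5.14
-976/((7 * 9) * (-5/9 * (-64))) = -61/140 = -0.44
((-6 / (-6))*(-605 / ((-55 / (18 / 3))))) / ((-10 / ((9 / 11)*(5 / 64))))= -27 / 64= -0.42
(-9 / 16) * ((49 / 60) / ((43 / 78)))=-5733 / 6880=-0.83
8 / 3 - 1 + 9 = 32 / 3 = 10.67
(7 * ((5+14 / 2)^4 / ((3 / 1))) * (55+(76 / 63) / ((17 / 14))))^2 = 2121172821540864 / 289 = 7339698344432.06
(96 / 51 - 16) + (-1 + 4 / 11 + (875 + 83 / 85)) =805243 / 935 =861.22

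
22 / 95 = 0.23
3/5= 0.60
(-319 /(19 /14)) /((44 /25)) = -5075 /38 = -133.55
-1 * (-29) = 29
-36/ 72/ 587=-1/ 1174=-0.00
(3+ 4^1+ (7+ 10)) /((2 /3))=36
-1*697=-697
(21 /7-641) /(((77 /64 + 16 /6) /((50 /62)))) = -3062400 /23033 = -132.96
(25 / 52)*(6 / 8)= 75 / 208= 0.36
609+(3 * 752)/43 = 28443/43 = 661.47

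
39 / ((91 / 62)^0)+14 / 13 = 521 / 13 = 40.08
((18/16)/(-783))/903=-1/628488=-0.00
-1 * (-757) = 757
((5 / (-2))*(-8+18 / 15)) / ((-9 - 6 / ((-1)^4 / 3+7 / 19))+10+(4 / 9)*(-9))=-340 / 231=-1.47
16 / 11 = 1.45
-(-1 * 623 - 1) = 624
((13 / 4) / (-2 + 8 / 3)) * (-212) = -1033.50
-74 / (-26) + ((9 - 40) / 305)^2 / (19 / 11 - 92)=3417694102 / 1200859725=2.85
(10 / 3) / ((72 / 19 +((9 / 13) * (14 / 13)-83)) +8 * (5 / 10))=-32110 / 717321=-0.04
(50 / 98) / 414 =25 / 20286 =0.00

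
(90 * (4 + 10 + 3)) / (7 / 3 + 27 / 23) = 52785 / 121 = 436.24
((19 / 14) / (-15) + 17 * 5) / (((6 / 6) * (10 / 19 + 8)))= 338789 / 34020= 9.96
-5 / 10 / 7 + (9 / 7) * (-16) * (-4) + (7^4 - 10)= 2473.21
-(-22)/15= 22/15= 1.47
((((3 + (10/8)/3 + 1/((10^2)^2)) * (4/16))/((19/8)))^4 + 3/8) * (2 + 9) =28429026413615834270891/6597500625000000000000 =4.31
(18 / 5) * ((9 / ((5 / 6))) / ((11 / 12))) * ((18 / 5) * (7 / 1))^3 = 23332385664 / 34375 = 678760.31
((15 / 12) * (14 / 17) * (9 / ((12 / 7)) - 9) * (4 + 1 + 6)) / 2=-5775 / 272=-21.23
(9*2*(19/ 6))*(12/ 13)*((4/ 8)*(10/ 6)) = 570/ 13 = 43.85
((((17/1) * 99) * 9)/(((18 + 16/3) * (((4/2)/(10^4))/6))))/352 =55325.89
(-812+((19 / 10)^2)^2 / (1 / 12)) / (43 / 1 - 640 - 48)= 1639037 / 1612500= 1.02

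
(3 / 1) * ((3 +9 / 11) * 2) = 252 / 11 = 22.91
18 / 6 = 3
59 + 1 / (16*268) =252993 / 4288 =59.00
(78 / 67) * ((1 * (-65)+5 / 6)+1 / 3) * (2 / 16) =-4979 / 536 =-9.29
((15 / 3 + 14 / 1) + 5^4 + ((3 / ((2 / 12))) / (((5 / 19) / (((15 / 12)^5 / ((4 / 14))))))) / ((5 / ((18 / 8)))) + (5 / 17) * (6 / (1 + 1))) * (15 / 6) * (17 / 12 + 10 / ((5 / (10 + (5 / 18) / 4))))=32881580405 / 626688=52468.82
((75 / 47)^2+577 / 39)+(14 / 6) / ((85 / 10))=25799494 / 1464567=17.62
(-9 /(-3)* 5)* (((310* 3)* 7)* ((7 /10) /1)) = 68355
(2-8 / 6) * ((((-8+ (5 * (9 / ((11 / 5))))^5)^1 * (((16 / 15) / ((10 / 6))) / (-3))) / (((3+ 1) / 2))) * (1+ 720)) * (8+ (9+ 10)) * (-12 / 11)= 239480065554311232 / 44289025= 5407210150.92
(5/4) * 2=5/2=2.50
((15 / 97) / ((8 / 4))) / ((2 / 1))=15 / 388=0.04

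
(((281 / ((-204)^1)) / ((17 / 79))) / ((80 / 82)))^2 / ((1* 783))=828389405281 / 15067455667200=0.05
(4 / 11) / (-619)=-0.00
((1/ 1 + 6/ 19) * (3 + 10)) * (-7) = -2275/ 19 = -119.74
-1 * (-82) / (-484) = -41 / 242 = -0.17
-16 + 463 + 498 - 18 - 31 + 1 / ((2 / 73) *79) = 141641 / 158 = 896.46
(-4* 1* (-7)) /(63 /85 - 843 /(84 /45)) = -66640 /1073061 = -0.06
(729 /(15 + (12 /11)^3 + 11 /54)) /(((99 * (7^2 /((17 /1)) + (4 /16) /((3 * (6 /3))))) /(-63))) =-13603944816 /1414973159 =-9.61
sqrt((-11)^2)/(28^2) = 11/784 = 0.01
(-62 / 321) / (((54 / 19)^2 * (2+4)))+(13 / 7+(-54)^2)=57355527563 / 19656756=2917.85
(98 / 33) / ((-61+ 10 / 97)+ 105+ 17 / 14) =133084 / 2030853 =0.07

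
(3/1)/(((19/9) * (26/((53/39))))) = 477/6422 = 0.07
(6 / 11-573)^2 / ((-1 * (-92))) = 3562.00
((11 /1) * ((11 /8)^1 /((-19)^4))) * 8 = 121 /130321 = 0.00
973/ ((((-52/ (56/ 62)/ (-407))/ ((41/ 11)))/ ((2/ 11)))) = 20664574/ 4433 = 4661.53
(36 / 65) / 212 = 0.00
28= 28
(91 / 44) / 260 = 7 / 880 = 0.01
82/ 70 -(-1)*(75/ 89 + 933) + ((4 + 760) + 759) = 7656714/ 3115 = 2458.01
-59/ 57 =-1.04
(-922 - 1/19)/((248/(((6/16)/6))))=-17519/75392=-0.23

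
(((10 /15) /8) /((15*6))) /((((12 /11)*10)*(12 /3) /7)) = 77 /518400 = 0.00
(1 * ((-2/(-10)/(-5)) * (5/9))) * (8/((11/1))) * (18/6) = -8/165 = -0.05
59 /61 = 0.97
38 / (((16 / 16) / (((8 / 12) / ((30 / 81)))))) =342 / 5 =68.40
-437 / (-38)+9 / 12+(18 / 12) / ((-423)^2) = 2922509 / 238572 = 12.25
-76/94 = -38/47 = -0.81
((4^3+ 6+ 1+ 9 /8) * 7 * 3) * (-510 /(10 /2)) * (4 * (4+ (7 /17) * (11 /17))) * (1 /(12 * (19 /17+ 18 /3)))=-14940261 /484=-30868.31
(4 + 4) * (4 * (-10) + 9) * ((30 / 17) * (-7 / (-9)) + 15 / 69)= -462520 / 1173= -394.31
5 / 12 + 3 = 41 / 12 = 3.42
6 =6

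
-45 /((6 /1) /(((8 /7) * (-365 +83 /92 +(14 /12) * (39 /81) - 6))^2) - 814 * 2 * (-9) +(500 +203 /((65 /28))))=-14787475581623550 /5007843074998108729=-0.00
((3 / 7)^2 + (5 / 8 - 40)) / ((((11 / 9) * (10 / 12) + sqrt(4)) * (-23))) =414801 / 734804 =0.56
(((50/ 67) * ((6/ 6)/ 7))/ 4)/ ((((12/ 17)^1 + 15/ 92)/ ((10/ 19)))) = 195500/ 12110049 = 0.02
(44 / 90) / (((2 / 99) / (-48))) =-5808 / 5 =-1161.60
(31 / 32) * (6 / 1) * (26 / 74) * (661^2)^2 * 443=102243537005596467 / 592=172708677374318.36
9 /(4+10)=9 /14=0.64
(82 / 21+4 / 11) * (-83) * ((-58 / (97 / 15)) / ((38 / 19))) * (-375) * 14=-8899882500 / 1067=-8341033.27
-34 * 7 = -238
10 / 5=2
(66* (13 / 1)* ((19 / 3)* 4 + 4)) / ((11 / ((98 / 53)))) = 224224 / 53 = 4230.64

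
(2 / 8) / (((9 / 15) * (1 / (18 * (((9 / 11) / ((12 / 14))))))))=315 / 44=7.16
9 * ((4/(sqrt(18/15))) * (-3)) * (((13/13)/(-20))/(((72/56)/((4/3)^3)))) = 224 * sqrt(30)/135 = 9.09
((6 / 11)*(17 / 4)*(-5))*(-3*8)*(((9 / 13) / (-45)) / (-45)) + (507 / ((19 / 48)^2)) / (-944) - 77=-1223368833 / 15228785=-80.33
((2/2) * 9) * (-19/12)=-57/4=-14.25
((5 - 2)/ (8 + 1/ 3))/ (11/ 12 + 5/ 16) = 432/ 1475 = 0.29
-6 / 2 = -3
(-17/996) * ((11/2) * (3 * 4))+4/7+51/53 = 0.41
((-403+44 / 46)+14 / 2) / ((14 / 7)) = -197.52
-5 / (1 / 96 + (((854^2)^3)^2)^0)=-480 / 97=-4.95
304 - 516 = -212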